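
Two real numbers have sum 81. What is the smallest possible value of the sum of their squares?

With a + b = 81, a^2 + b^2 = a^2 + (81 − a)^2.
The derivative 2a − 2(81 − a) = 4a − 162 vanishes at a = 81/2; second derivative 4 > 0, a minimum.
The minimum is 2·(81/2)^2 = 6561/2.

6561/2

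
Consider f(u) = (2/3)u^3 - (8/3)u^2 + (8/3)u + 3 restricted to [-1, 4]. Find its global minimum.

Differentiating, f'(u) = 2u^2 - (16/3)u + 8/3; which vanishes at u = 2/3 and u = 2.
Compare values at every candidate in [-1, 4]: f(-1) = -3,  f(2/3) = 307/81,  f(2) = 3,  f(4) = 41/3.
So the minimum is f(-1) = -3.

-3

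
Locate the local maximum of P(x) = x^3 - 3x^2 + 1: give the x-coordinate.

0

Critical points: P'(x) = 3x^2 - 6x vanishes at x = 0, 2.
P''(x) = 6x - 6. P''(0) = -6 < 0 ⇒ local maximum; P''(2) = 6 > 0 ⇒ local minimum.
The local maximum is P(0) = 1.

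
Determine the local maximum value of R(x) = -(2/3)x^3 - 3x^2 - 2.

R'(x) = -2x^2 - 6x = 0 at x = -3, 0.
R''(x) = -4x - 6. R''(-3) = 6 > 0 ⇒ local minimum; R''(0) = -6 < 0 ⇒ local maximum.
So the local maximum value is R(0) = -2.

-2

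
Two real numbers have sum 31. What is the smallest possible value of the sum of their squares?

With a + b = 31, a^2 + b^2 = a^2 + (31 − a)^2.
The derivative 2a − 2(31 − a) = 4a − 62 vanishes at a = 31/2; second derivative 4 > 0, a minimum.
The minimum is 2·(31/2)^2 = 961/2.

961/2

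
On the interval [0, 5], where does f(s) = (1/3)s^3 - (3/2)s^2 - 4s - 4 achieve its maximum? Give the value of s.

Differentiating, f'(s) = s^2 - 3s - 4; whose only zero in [0, 5] is s = 4.
Evaluating at the critical points and endpoints: f(0) = -4,  f(4) = -68/3,  f(5) = -119/6.
Hence the absolute maximum is -4 at s = 0.

0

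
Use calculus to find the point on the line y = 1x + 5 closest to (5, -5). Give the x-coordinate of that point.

Minimize D(x)^2 = (x - 5)^2 + (x + 10)^2.
d/dx[D^2] = 2(x - 5) + 2·1·(x + 10) = 0 ⇒ x = -5/2.
Then y = 5/2 and the distance is √(225/2) ≈ 10.6066.

-5/2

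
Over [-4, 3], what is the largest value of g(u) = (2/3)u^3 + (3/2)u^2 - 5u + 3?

The derivative is 2u^2 + 3u - 5, which vanishes at u = -5/2 and u = 1.
Evaluating at the critical points and endpoints: g(-4) = 13/3; g(-5/2) = 347/24; g(1) = 1/6; g(3) = 39/2.
The maximum over the interval is 39/2, attained at u = 3.

39/2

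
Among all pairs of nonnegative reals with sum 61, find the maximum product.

With x + y = 61, the product is P(x) = x(61 − x).
P'(x) = 61 − 2x = 0 gives x = 61/2; P'' = −2 < 0, so this is the maximum.
P = 61/2·61/2 = 3721/4.

3721/4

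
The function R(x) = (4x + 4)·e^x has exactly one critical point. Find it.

R'(x) = 4·e^x + (4x + 4)·1·e^x = (4x + 8)·e^x. Since e^x > 0, the only critical point is x = -2.
R''(-2) has the same sign as 4 > 0, so this is a local minimum.
R(-2) = (-4)·e^(-2) ≈ -0.5413.

-2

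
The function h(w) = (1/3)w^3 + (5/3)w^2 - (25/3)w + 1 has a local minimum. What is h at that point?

-544/81

Critical points: h'(w) = w^2 + (10/3)w - 25/3 vanishes at w = -5, 5/3.
Second-derivative test with h''(w) = 2w + 10/3: h''(-5) = -20/3 < 0 ⇒ local maximum; h''(5/3) = 20/3 > 0 ⇒ local minimum.
Thus h has its local minimum at w = 5/3, with value -544/81.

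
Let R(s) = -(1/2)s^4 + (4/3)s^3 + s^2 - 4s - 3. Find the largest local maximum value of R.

1/6

R'(s) = -2s^3 + 4s^2 + 2s - 4. Setting R'(s) = 0 gives s ∈ {-1, 1, 2}.
R''(s) = -6s^2 + 8s + 2. R''(-1) = -12 < 0 ⇒ local maximum; R''(1) = 4 > 0 ⇒ local minimum; R''(2) = -6 < 0 ⇒ local maximum.
Thus R has its largest local maximum at s = -1, with value 1/6.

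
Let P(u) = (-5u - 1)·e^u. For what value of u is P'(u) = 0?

-6/5

P'(u) = (-5)·e^u + (-5u - 1)·1·e^u = (-5u - 6)·e^u. Since e^u > 0, the only critical point is u = -6/5.
P''(-6/5) has the same sign as -5 < 0, so this is a local maximum.
P(-6/5) = (5)·e^(-6/5) ≈ 1.5060.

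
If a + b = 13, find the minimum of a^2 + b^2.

With a + b = 13, a^2 + b^2 = a^2 + (13 − a)^2.
The derivative 2a − 2(13 − a) = 4a − 26 vanishes at a = 13/2; second derivative 4 > 0, a minimum.
The minimum is 2·(13/2)^2 = 169/2.

169/2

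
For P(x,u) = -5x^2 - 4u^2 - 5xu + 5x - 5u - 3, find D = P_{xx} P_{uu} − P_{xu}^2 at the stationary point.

∂P/∂x = -10x - 5u + 5 = 0 and ∂P/∂u = -5x - 8u - 5 = 0, so (x, u) = (13/11, -15/11).
The Hessian has P_{xx} = -10, P_{uu} = -8, P_{xu} = -5, giving D = 55 > 0 with P_{xx} < 0, so the point is a local maximum.
D = (-10)·(-8) − (-5)^2 = 55.

55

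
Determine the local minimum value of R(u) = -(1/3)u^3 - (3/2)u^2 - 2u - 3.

-7/3

Critical points: R'(u) = -u^2 - 3u - 2 vanishes at u = -2, -1.
Second-derivative test with R''(u) = -2u - 3: R''(-2) = 1 > 0 ⇒ local minimum; R''(-1) = -1 < 0 ⇒ local maximum.
The local minimum is R(-2) = -7/3.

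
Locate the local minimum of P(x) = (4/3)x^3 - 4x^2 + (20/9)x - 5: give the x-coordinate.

P'(x) = 4x^2 - 8x + 20/9. Setting P'(x) = 0 gives x ∈ {1/3, 5/3}.
P''(x) = 8x - 8. P''(1/3) = -16/3 < 0 ⇒ local maximum; P''(5/3) = 16/3 > 0 ⇒ local minimum.
Thus P has its local minimum at x = 5/3, with value -505/81.

5/3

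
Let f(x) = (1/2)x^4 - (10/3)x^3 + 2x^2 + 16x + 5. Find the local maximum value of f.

f'(x) = 2x^3 - 10x^2 + 4x + 16. Setting f'(x) = 0 gives x ∈ {-1, 2, 4}.
f''(x) = 6x^2 - 20x + 4. f''(-1) = 30 > 0 ⇒ local minimum; f''(2) = -12 < 0 ⇒ local maximum; f''(4) = 20 > 0 ⇒ local minimum.
Thus f has its local maximum at x = 2, with value 79/3.

79/3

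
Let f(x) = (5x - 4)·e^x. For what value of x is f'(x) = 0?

-1/5

By the product rule, f'(x) = (5x + 1)·e^x. Since e^x > 0, the only critical point is x = -1/5.
f''(-1/5) has the same sign as 5 > 0, so this is a local minimum.
f(-1/5) = (-5)·e^(-1/5) ≈ -4.0937.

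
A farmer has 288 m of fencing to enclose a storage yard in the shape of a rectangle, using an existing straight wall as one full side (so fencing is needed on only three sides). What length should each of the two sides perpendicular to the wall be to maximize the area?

72

Let the sides perpendicular to the wall have length x and the parallel side y, so 2x + y = 288 and the area is A = xy = x(288 − 2x).
A'(x) = 288 − 4x = 0 gives x = 72, and A''(x) = −4 < 0 confirms a maximum.
Then y = 288 − 2·72 = 144 and A = 10368.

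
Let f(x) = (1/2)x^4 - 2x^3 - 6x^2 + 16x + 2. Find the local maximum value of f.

21/2

f'(x) = 2x^3 - 6x^2 - 12x + 16. Setting f'(x) = 0 gives x ∈ {-2, 1, 4}.
f''(x) = 6x^2 - 12x - 12. f''(-2) = 36 > 0 ⇒ local minimum; f''(1) = -18 < 0 ⇒ local maximum; f''(4) = 36 > 0 ⇒ local minimum.
The local maximum is f(1) = 21/2.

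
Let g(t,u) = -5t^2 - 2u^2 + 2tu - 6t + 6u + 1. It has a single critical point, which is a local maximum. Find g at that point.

6

∂g/∂t = -10t + 2u - 6 = 0 and ∂g/∂u = 2t - 4u + 6 = 0, so (t, u) = (-1/3, 4/3).
The Hessian has g_{tt} = -10, g_{uu} = -4, g_{tu} = 2, giving D = 36 > 0 with g_{tt} < 0, so the point is a local maximum.
g(-1/3, 4/3) = 6.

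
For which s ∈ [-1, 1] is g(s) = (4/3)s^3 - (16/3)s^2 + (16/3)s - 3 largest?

2/3

Differentiating, g'(s) = 4s^2 - (32/3)s + 16/3; whose only zero in [-1, 1] is s = 2/3.
Candidates: g(-1) = -15,  g(2/3) = -115/81,  g(1) = -5/3.
So the maximum is g(2/3) = -115/81.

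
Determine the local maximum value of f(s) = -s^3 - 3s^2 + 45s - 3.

Critical points: f'(s) = -3s^2 - 6s + 45 vanishes at s = -5, 3.
f''(s) = -6s - 6. f''(-5) = 24 > 0 ⇒ local minimum; f''(3) = -24 < 0 ⇒ local maximum.
Thus f has its local maximum at s = 3, with value 78.

78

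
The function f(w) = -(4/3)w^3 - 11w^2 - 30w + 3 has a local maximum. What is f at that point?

361/12

f'(w) = -4w^2 - 22w - 30 = 0 at w = -3, -5/2.
Second-derivative test with f''(w) = -8w - 22: f''(-3) = 2 > 0 ⇒ local minimum; f''(-5/2) = -2 < 0 ⇒ local maximum.
The local maximum is f(-5/2) = 361/12.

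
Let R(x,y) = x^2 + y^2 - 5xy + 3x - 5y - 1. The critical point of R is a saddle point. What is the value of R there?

-62/21

∂R/∂x = 2x - 5y + 3 = 0 and ∂R/∂y = -5x + 2y - 5 = 0, so (x, y) = (-19/21, 5/21).
The Hessian has R_{xx} = 2, R_{yy} = 2, R_{xy} = -5, giving D = -21 < 0, so the point is a saddle point.
R(-19/21, 5/21) = -62/21.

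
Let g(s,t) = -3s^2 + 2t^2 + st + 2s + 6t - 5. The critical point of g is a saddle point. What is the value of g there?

∂g/∂s = -6s + t + 2 = 0 and ∂g/∂t = s + 4t + 6 = 0, so (s, t) = (2/25, -38/25).
The Hessian has g_{ss} = -6, g_{tt} = 4, g_{st} = 1, giving D = -25 < 0, so the point is a saddle point.
g(2/25, -38/25) = -237/25.

-237/25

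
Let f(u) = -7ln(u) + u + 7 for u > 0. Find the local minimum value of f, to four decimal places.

0.3786

f'(u) = -7/u + 1 = 0 gives u = 7.
f''(u) = 7/u², which is positive for u > 0, so this is a local minimum.
f(7) = -7·ln(7) + 7 + 7 ≈ 0.3786.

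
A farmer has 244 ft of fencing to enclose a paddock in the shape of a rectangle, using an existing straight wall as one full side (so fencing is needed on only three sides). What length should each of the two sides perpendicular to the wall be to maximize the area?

61

Let the sides perpendicular to the wall have length x and the parallel side y, so 2x + y = 244 and the area is A = xy = x(244 − 2x).
A'(x) = 244 − 4x = 0 gives x = 61, and A''(x) = −4 < 0 confirms a maximum.
Then y = 244 − 2·61 = 122 and A = 7442.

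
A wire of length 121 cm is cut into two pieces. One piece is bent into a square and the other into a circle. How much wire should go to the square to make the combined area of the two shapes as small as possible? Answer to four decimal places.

67.7720

Let x be the length used for the square. Square side x/4; circle radius (121−x)/(2π).
A(x) = (x/4)² + π·((121−x)/(2π))² = x²/16 + (121−x)²/(4π) for 0 ≤ x ≤ 121. A'(x) = x/8 − (121−x)/(2π) = 0 gives x = 4·121/(π+4) ≈ 67.7720.
A'' = 1/8 + 1/(2π) > 0, so this gives the minimum combined area; x ≈ 67.7720 cm to the square.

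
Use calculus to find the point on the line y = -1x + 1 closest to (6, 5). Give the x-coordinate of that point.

1

Minimize D(x)^2 = (x - 6)^2 + (-x - 4)^2.
d/dx[D^2] = 2(x - 6) + 2·(-1)·(-x - 4) = 0 ⇒ x = 1.
Then y = 0 and the distance is √(50) ≈ 7.0711.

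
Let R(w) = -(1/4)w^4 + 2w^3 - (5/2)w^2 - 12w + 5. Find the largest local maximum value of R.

Critical points: R'(w) = -w^3 + 6w^2 - 5w - 12 vanishes at w = -1, 3, 4.
Since R''(w) = -3w^2 + 12w - 5, we get R''(-1) = -20 < 0 ⇒ local maximum; R''(3) = 4 > 0 ⇒ local minimum; R''(4) = -5 < 0 ⇒ local maximum.
The largest local maximum is R(-1) = 49/4.

49/4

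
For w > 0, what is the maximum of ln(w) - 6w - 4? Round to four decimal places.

R'(w) = 1/w − 6 = 0 gives w = 1/6.
R''(w) = -1/w², which is negative for w > 0, so this is a local maximum.
R(1/6) = 1·ln(1/6) - 1 - 4 ≈ -6.7918.

-6.7918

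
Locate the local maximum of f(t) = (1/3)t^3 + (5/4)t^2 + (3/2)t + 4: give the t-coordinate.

-3/2

Critical points: f'(t) = t^2 + (5/2)t + 3/2 vanishes at t = -3/2, -1.
f''(t) = 2t + 5/2. f''(-3/2) = -1/2 < 0 ⇒ local maximum; f''(-1) = 1/2 > 0 ⇒ local minimum.
The local maximum is f(-3/2) = 55/16.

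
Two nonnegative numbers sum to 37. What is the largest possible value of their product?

With x + y = 37, the product is P(x) = x(37 − x).
P'(x) = 37 − 2x = 0 gives x = 37/2; P'' = −2 < 0, so this is the maximum.
P = 37/2·37/2 = 1369/4.

1369/4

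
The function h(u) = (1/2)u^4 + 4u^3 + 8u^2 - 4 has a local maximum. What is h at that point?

4

h'(u) = 2u^3 + 12u^2 + 16u. Setting h'(u) = 0 gives u ∈ {-4, -2, 0}.
Since h''(u) = 6u^2 + 24u + 16, we get h''(-4) = 16 > 0 ⇒ local minimum; h''(-2) = -8 < 0 ⇒ local maximum; h''(0) = 16 > 0 ⇒ local minimum.
So the local maximum value is h(-2) = 4.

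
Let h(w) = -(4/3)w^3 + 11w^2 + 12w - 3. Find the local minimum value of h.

-73/12

h'(w) = -4w^2 + 22w + 12. Setting h'(w) = 0 gives w ∈ {-1/2, 6}.
h''(w) = -8w + 22. h''(-1/2) = 26 > 0 ⇒ local minimum; h''(6) = -26 < 0 ⇒ local maximum.
So the local minimum value is h(-1/2) = -73/12.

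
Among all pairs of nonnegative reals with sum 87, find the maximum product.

With x + y = 87, the product is P(x) = x(87 − x).
P'(x) = 87 − 2x = 0 gives x = 87/2; P'' = −2 < 0, so this is the maximum.
P = 87/2·87/2 = 7569/4.

7569/4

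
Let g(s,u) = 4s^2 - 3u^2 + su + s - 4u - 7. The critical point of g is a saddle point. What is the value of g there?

∂g/∂s = 8s + u + 1 = 0 and ∂g/∂u = s - 6u - 4 = 0, so (s, u) = (-2/49, -33/49).
The Hessian has g_{ss} = 8, g_{uu} = -6, g_{su} = 1, giving D = -49 < 0, so the point is a saddle point.
g(-2/49, -33/49) = -278/49.

-278/49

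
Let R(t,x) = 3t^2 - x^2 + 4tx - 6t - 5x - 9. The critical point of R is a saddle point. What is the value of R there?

∂R/∂t = 6t + 4x - 6 = 0 and ∂R/∂x = 4t - 2x - 5 = 0, so (t, x) = (8/7, -3/14).
The Hessian has R_{tt} = 6, R_{xx} = -2, R_{tx} = 4, giving D = -28 < 0, so the point is a saddle point.
R(8/7, -3/14) = -333/28.

-333/28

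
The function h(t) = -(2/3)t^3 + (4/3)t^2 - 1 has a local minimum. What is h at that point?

Critical points: h'(t) = -2t^2 + (8/3)t vanishes at t = 0, 4/3.
Second-derivative test with h''(t) = -4t + 8/3: h''(0) = 8/3 > 0 ⇒ local minimum; h''(4/3) = -8/3 < 0 ⇒ local maximum.
So the local minimum value is h(0) = -1.

-1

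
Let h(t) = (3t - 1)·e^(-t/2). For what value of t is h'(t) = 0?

7/3

By the product rule, h'(t) = (-(3/2)t + 7/2)·e^(-t/2). Since e^(-t/2) > 0, the only critical point is t = 7/3.
h''(7/3) has the same sign as -3/2 < 0, so this is a local maximum.
h(7/3) = (6)·e^(-7/6) ≈ 1.8684.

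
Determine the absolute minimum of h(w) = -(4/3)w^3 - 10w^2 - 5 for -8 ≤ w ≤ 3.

-131

Differentiating, h'(w) = -4w^2 - 20w; which vanishes at w = -5 and w = 0.
Compare values at every candidate in [-8, 3]: h(-8) = 113/3,  h(-5) = -265/3,  h(0) = -5,  h(3) = -131.
The minimum over the interval is -131, attained at w = 3.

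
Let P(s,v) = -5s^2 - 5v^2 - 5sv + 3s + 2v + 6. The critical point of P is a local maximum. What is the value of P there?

97/15

∂P/∂s = -10s - 5v + 3 = 0 and ∂P/∂v = -5s - 10v + 2 = 0, so (s, v) = (4/15, 1/15).
The Hessian has P_{ss} = -10, P_{vv} = -10, P_{sv} = -5, giving D = 75 > 0 with P_{ss} < 0, so the point is a local maximum.
P(4/15, 1/15) = 97/15.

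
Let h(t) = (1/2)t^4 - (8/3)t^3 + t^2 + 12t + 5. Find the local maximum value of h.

h'(t) = 2t^3 - 8t^2 + 2t + 12. Setting h'(t) = 0 gives t ∈ {-1, 2, 3}.
Since h''(t) = 6t^2 - 16t + 2, we get h''(-1) = 24 > 0 ⇒ local minimum; h''(2) = -6 < 0 ⇒ local maximum; h''(3) = 8 > 0 ⇒ local minimum.
So the local maximum value is h(2) = 59/3.

59/3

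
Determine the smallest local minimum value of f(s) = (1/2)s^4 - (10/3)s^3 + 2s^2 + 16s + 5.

f'(s) = 2s^3 - 10s^2 + 4s + 16. Setting f'(s) = 0 gives s ∈ {-1, 2, 4}.
Since f''(s) = 6s^2 - 20s + 4, we get f''(-1) = 30 > 0 ⇒ local minimum; f''(2) = -12 < 0 ⇒ local maximum; f''(4) = 20 > 0 ⇒ local minimum.
Thus f has its smallest local minimum at s = -1, with value -31/6.

-31/6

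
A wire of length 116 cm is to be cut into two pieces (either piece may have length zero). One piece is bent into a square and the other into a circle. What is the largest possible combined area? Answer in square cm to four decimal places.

1070.7945

Let x be the length used for the square. Square side x/4; circle radius (116−x)/(2π).
A(x) = (x/4)² + π·((116−x)/(2π))² = x²/16 + (116−x)²/(4π) for 0 ≤ x ≤ 116. A'(x) = x/8 − (116−x)/(2π) = 0 gives x = 4·116/(π+4) ≈ 64.9715.
A'' > 0, so the interior critical point is a minimum; the maximum is at an endpoint. A(0) = 1070.7945 and A(116) = 841.0000, so the largest area is 1070.7945.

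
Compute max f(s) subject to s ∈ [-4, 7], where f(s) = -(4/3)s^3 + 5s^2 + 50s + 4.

637/3

Differentiating, f'(s) = -4s^2 + 10s + 50; which vanishes at s = -5/2 and s = 5.
Candidates: f(-4) = -92/3; f(-5/2) = -827/12; f(5) = 637/3; f(7) = 425/3.
So the maximum is f(5) = 637/3.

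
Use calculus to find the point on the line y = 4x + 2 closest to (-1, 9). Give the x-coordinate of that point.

Minimize D(x)^2 = (x + 1)^2 + (4x - 7)^2.
d/dx[D^2] = 2(x + 1) + 2·4·(4x - 7) = 0 ⇒ x = 27/17.
Then y = 142/17 and the distance is √(121/17) ≈ 2.6679.

27/17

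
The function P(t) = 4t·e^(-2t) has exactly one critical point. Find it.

1/2

By the product rule, P'(t) = (-8t + 4)·e^(-2t). Since e^(-2t) > 0, the only critical point is t = 1/2.
P''(1/2) has the same sign as -8 < 0, so this is a local maximum.
P(1/2) = (2)·e^(-1) ≈ 0.7358.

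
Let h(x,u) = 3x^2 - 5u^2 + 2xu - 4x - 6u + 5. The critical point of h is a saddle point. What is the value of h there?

75/16

∂h/∂x = 6x + 2u - 4 = 0 and ∂h/∂u = 2x - 10u - 6 = 0, so (x, u) = (13/16, -7/16).
The Hessian has h_{xx} = 6, h_{uu} = -10, h_{xu} = 2, giving D = -64 < 0, so the point is a saddle point.
h(13/16, -7/16) = 75/16.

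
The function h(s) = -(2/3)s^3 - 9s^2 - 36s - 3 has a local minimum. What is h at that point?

33

Critical points: h'(s) = -2s^2 - 18s - 36 vanishes at s = -6, -3.
h''(s) = -4s - 18. h''(-6) = 6 > 0 ⇒ local minimum; h''(-3) = -6 < 0 ⇒ local maximum.
The local minimum is h(-6) = 33.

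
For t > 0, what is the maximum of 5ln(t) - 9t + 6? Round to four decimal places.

-1.9389

R'(t) = 5/t − 9 = 0 gives t = 5/9.
R''(t) = -5/t², which is negative for t > 0, so this is a local maximum.
R(5/9) = 5·ln(5/9) - 5 + 6 ≈ -1.9389.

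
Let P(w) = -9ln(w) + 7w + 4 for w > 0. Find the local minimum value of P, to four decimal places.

P'(w) = -9/w + 7 = 0 gives w = 9/7.
P''(w) = 9/w², which is positive for w > 0, so this is a local minimum.
P(9/7) = -9·ln(9/7) + 9 + 4 ≈ 10.7382.

10.7382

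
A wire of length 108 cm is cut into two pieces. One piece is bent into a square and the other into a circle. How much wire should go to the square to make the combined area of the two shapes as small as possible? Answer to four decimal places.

Let x be the length used for the square. Square side x/4; circle radius (108−x)/(2π).
A(x) = (x/4)² + π·((108−x)/(2π))² = x²/16 + (108−x)²/(4π) for 0 ≤ x ≤ 108. A'(x) = x/8 − (108−x)/(2π) = 0 gives x = 4·108/(π+4) ≈ 60.4907.
A'' = 1/8 + 1/(2π) > 0, so this gives the minimum combined area; x ≈ 60.4907 cm to the square.

60.4907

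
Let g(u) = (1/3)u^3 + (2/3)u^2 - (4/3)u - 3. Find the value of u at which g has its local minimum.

g'(u) = u^2 + (4/3)u - 4/3. Setting g'(u) = 0 gives u ∈ {-2, 2/3}.
Since g''(u) = 2u + 4/3, we get g''(-2) = -8/3 < 0 ⇒ local maximum; g''(2/3) = 8/3 > 0 ⇒ local minimum.
The local minimum is g(2/3) = -283/81.

2/3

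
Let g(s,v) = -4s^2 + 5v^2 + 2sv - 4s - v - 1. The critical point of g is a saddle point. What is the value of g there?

∂g/∂s = -8s + 2v - 4 = 0 and ∂g/∂v = 2s + 10v - 1 = 0, so (s, v) = (-19/42, 4/21).
The Hessian has g_{ss} = -8, g_{vv} = 10, g_{sv} = 2, giving D = -84 < 0, so the point is a saddle point.
g(-19/42, 4/21) = -4/21.

-4/21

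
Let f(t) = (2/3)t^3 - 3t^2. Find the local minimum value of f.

-9

Critical points: f'(t) = 2t^2 - 6t vanishes at t = 0, 3.
Since f''(t) = 4t - 6, we get f''(0) = -6 < 0 ⇒ local maximum; f''(3) = 6 > 0 ⇒ local minimum.
Thus f has its local minimum at t = 3, with value -9.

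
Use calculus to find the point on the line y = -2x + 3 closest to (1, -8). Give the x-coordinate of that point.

Minimize D(x)^2 = (x - 1)^2 + (-2x + 11)^2.
d/dx[D^2] = 2(x - 1) + 2·(-2)·(-2x + 11) = 0 ⇒ x = 23/5.
Then y = -31/5 and the distance is √(81/5) ≈ 4.0249.

23/5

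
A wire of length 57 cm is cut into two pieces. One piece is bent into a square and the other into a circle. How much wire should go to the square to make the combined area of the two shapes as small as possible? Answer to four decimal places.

31.9257

Let x be the length used for the square. Square side x/4; circle radius (57−x)/(2π).
A(x) = (x/4)² + π·((57−x)/(2π))² = x²/16 + (57−x)²/(4π) for 0 ≤ x ≤ 57. A'(x) = x/8 − (57−x)/(2π) = 0 gives x = 4·57/(π+4) ≈ 31.9257.
A'' = 1/8 + 1/(2π) > 0, so this gives the minimum combined area; x ≈ 31.9257 cm to the square.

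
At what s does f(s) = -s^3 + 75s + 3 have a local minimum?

f'(s) = -3s^2 + 75 = 0 at s = -5, 5.
Second-derivative test with f''(s) = -6s: f''(-5) = 30 > 0 ⇒ local minimum; f''(5) = -30 < 0 ⇒ local maximum.
Thus f has its local minimum at s = -5, with value -247.

-5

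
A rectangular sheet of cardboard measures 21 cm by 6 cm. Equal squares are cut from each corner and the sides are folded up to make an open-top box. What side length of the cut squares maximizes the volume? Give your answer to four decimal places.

1.3775

With cut size x, the volume is V(x) = x(21 − 2x)(6 − 2x) for 0 < x < 3.
V'(x) = 12x^2 − 108x + 126. Setting V'(x) = 0 gives x ≈ 1.3775 (the root in (0, 3)).
V''(x) = 24x − 108 is negative there, so this is the maximum; V ≈ 81.5549.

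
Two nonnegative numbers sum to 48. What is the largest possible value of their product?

576

With x + y = 48, the product is P(x) = x(48 − x).
P'(x) = 48 − 2x = 0 gives x = 24; P'' = −2 < 0, so this is the maximum.
P = 24·24 = 576.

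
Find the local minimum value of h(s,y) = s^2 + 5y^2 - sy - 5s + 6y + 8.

21/19

∂h/∂s = 2s - y - 5 = 0 and ∂h/∂y = -s + 10y + 6 = 0, so (s, y) = (44/19, -7/19).
The Hessian has h_{ss} = 2, h_{yy} = 10, h_{sy} = -1, giving D = 19 > 0 with h_{ss} > 0, so the point is a local minimum.
h(44/19, -7/19) = 21/19.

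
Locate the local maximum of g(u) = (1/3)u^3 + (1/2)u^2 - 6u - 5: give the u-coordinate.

g'(u) = u^2 + u - 6 = 0 at u = -3, 2.
g''(u) = 2u + 1. g''(-3) = -5 < 0 ⇒ local maximum; g''(2) = 5 > 0 ⇒ local minimum.
So the local maximum value is g(-3) = 17/2.

-3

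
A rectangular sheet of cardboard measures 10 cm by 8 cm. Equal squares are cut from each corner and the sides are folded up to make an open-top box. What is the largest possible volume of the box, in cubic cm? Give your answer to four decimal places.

With cut size x, the volume is V(x) = x(10 − 2x)(8 − 2x) for 0 < x < 4.
V'(x) = 12x^2 − 72x + 80. Setting V'(x) = 0 gives x ≈ 1.4725 (the root in (0, 4)).
V''(x) = 24x − 72 is negative there, so this is the maximum; V ≈ 52.5138.

52.5138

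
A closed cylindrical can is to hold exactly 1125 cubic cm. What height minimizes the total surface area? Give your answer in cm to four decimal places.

11.2725

With radius r and height h, πr²h = 1125 so h = 1125/(πr²), and S(r) = 2πr² + 2πrh = 2πr² + 2·1125/r.
S'(r) = 4πr − 2·1125/r² = 0 ⇒ r³ = 1125/(2π), so r ≈ 5.6363 and h = 2r ≈ 11.2725.
S''(r) = 4π + 4·1125/r³ > 0, so this is the minimum; S ≈ 598.8015.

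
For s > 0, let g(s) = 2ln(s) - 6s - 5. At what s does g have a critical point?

1/3

g'(s) = 2/s − 6 = 0 gives s = 1/3.
g''(s) = -2/s², which is negative for s > 0, so this is a local maximum.
g(1/3) = 2·ln(1/3) - 2 - 5 ≈ -9.1972.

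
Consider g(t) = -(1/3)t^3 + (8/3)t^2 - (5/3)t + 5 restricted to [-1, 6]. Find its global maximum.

65/3

The derivative is -t^2 + (16/3)t - 5/3, which vanishes at t = 1/3 and t = 5.
Compare values at every candidate in [-1, 6]: g(-1) = 29/3, g(1/3) = 383/81, g(5) = 65/3, g(6) = 19.
Hence the absolute maximum is 65/3 at t = 5.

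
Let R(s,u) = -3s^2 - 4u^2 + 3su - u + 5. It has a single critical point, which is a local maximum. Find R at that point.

∂R/∂s = -6s + 3u = 0 and ∂R/∂u = 3s - 8u - 1 = 0, so (s, u) = (-1/13, -2/13).
The Hessian has R_{ss} = -6, R_{uu} = -8, R_{su} = 3, giving D = 39 > 0 with R_{ss} < 0, so the point is a local maximum.
R(-1/13, -2/13) = 66/13.

66/13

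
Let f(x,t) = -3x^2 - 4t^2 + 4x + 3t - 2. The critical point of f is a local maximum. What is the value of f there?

-5/48

∂f/∂x = -6x + 4 = 0 and ∂f/∂t = -8t + 3 = 0, so (x, t) = (2/3, 3/8).
The Hessian has f_{xx} = -6, f_{tt} = -8, f_{xt} = 0, giving D = 48 > 0 with f_{xx} < 0, so the point is a local maximum.
f(2/3, 3/8) = -5/48.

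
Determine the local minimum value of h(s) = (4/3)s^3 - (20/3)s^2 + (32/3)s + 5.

31/3

h'(s) = 4s^2 - (40/3)s + 32/3 = 0 at s = 4/3, 2.
h''(s) = 8s - 40/3. h''(4/3) = -8/3 < 0 ⇒ local maximum; h''(2) = 8/3 > 0 ⇒ local minimum.
So the local minimum value is h(2) = 31/3.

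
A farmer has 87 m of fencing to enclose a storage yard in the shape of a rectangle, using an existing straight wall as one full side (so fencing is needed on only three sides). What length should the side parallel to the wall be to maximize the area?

Let the sides perpendicular to the wall have length x and the parallel side y, so 2x + y = 87 and the area is A = xy = x(87 − 2x).
A'(x) = 87 − 4x = 0 gives x = 87/4, and A''(x) = −4 < 0 confirms a maximum.
Then y = 87 − 2·87/4 = 87/2 and A = 7569/8.

87/2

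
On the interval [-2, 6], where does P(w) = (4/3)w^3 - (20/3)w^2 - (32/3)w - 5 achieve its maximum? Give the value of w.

The derivative is 4w^2 - (40/3)w - 32/3, which vanishes at w = -2/3 and w = 4.
Candidates: P(-2) = -21; P(-2/3) = -101/81; P(4) = -69; P(6) = -21.
Hence the absolute maximum is -101/81 at w = -2/3.

-2/3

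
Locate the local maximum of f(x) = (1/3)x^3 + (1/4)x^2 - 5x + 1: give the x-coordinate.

-5/2

f'(x) = x^2 + (1/2)x - 5 = 0 at x = -5/2, 2.
Since f''(x) = 2x + 1/2, we get f''(-5/2) = -9/2 < 0 ⇒ local maximum; f''(2) = 9/2 > 0 ⇒ local minimum.
The local maximum is f(-5/2) = 473/48.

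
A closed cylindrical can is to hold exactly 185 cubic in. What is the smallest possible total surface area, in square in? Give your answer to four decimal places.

179.7335

With radius r and height h, πr²h = 185 so h = 185/(πr²), and S(r) = 2πr² + 2πrh = 2πr² + 2·185/r.
S'(r) = 4πr − 2·185/r² = 0 ⇒ r³ = 185/(2π), so r ≈ 3.0879 and h = 2r ≈ 6.1758.
S''(r) = 4π + 4·185/r³ > 0, so this is the minimum; S ≈ 179.7335.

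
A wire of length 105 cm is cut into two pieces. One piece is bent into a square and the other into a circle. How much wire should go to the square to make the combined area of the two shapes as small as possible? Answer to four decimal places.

Let x be the length used for the square. Square side x/4; circle radius (105−x)/(2π).
A(x) = (x/4)² + π·((105−x)/(2π))² = x²/16 + (105−x)²/(4π) for 0 ≤ x ≤ 105. A'(x) = x/8 − (105−x)/(2π) = 0 gives x = 4·105/(π+4) ≈ 58.8104.
A'' = 1/8 + 1/(2π) > 0, so this gives the minimum combined area; x ≈ 58.8104 cm to the square.

58.8104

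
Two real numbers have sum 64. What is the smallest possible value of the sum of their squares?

With a + b = 64, a^2 + b^2 = a^2 + (64 − a)^2.
The derivative 2a − 2(64 − a) = 4a − 128 vanishes at a = 32; second derivative 4 > 0, a minimum.
The minimum is 2·(32)^2 = 2048.

2048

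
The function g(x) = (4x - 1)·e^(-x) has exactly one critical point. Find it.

5/4

g'(x) = 4·e^(-x) + (4x - 1)·(-1)·e^(-x) = (-4x + 5)·e^(-x). Since e^(-x) > 0, the only critical point is x = 5/4.
g''(5/4) has the same sign as -4 < 0, so this is a local maximum.
g(5/4) = (4)·e^(-5/4) ≈ 1.1460.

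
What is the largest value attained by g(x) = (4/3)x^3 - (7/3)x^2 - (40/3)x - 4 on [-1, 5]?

113/3

Differentiating, g'(x) = 4x^2 - (14/3)x - 40/3; whose only zero in [-1, 5] is x = 5/2.
Evaluating at the critical points and endpoints: g(-1) = 17/3; g(5/2) = -373/12; g(5) = 113/3.
The maximum over the interval is 113/3, attained at x = 5.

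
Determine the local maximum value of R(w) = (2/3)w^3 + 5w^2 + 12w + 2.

R'(w) = 2w^2 + 10w + 12 = 0 at w = -3, -2.
Second-derivative test with R''(w) = 4w + 10: R''(-3) = -2 < 0 ⇒ local maximum; R''(-2) = 2 > 0 ⇒ local minimum.
So the local maximum value is R(-3) = -7.

-7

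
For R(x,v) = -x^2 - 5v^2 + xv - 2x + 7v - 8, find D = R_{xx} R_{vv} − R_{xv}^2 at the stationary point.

19

∂R/∂x = -2x + v - 2 = 0 and ∂R/∂v = x - 10v + 7 = 0, so (x, v) = (-13/19, 12/19).
The Hessian has R_{xx} = -2, R_{vv} = -10, R_{xv} = 1, giving D = 19 > 0 with R_{xx} < 0, so the point is a local maximum.
D = (-2)·(-10) − (1)^2 = 19.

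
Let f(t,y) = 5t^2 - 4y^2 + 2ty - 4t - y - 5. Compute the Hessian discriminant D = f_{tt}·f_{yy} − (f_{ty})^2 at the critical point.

-84

∂f/∂t = 10t + 2y - 4 = 0 and ∂f/∂y = 2t - 8y - 1 = 0, so (t, y) = (17/42, -1/42).
The Hessian has f_{tt} = 10, f_{yy} = -8, f_{ty} = 2, giving D = -84 < 0, so the point is a saddle point.
D = (10)·(-8) − (2)^2 = -84.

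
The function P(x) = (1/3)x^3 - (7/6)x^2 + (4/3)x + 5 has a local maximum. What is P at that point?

P'(x) = x^2 - (7/3)x + 4/3. Setting P'(x) = 0 gives x ∈ {1, 4/3}.
Second-derivative test with P''(x) = 2x - 7/3: P''(1) = -1/3 < 0 ⇒ local maximum; P''(4/3) = 1/3 > 0 ⇒ local minimum.
So the local maximum value is P(1) = 11/2.

11/2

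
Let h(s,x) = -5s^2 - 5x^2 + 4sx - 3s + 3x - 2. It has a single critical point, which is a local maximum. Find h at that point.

∂h/∂s = -10s + 4x - 3 = 0 and ∂h/∂x = 4s - 10x + 3 = 0, so (s, x) = (-3/14, 3/14).
The Hessian has h_{ss} = -10, h_{xx} = -10, h_{sx} = 4, giving D = 84 > 0 with h_{ss} < 0, so the point is a local maximum.
h(-3/14, 3/14) = -19/14.

-19/14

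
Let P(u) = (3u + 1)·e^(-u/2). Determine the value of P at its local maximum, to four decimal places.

2.6076

Differentiating with the product rule gives P'(u) = (-(3/2)u + 5/2)·e^(-u/2). Since e^(-u/2) > 0, the only critical point is u = 5/3.
P''(5/3) has the same sign as -3/2 < 0, so this is a local maximum.
P(5/3) = (6)·e^(-5/6) ≈ 2.6076.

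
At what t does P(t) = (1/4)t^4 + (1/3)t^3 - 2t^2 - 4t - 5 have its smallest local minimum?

P'(t) = t^3 + t^2 - 4t - 4 = 0 at t = -2, -1, 2.
Second-derivative test with P''(t) = 3t^2 + 2t - 4: P''(-2) = 4 > 0 ⇒ local minimum; P''(-1) = -3 < 0 ⇒ local maximum; P''(2) = 12 > 0 ⇒ local minimum.
So the smallest local minimum value is P(2) = -43/3.

2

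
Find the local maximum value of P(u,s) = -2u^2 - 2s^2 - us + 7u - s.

∂P/∂u = -4u - s + 7 = 0 and ∂P/∂s = -u - 4s - 1 = 0, so (u, s) = (29/15, -11/15).
The Hessian has P_{uu} = -4, P_{ss} = -4, P_{us} = -1, giving D = 15 > 0 with P_{uu} < 0, so the point is a local maximum.
P(29/15, -11/15) = 107/15.

107/15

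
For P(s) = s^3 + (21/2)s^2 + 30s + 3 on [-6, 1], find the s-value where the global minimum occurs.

-2

The derivative is 3s^2 + 21s + 30, which vanishes at s = -5 and s = -2.
Compare values at every candidate in [-6, 1]: P(-6) = -15; P(-5) = -19/2; P(-2) = -23; P(1) = 89/2.
Hence the absolute minimum is -23 at s = -2.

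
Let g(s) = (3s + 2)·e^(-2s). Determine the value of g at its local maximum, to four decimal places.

2.0934

By the product rule, g'(s) = (-6s - 1)·e^(-2s). Since e^(-2s) > 0, the only critical point is s = -1/6.
g''(-1/6) has the same sign as -6 < 0, so this is a local maximum.
g(-1/6) = (3/2)·e^(1/3) ≈ 2.0934.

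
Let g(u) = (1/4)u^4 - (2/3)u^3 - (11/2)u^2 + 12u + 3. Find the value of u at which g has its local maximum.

1

g'(u) = u^3 - 2u^2 - 11u + 12 = 0 at u = -3, 1, 4.
Second-derivative test with g''(u) = 3u^2 - 4u - 11: g''(-3) = 28 > 0 ⇒ local minimum; g''(1) = -12 < 0 ⇒ local maximum; g''(4) = 21 > 0 ⇒ local minimum.
Thus g has its local maximum at u = 1, with value 109/12.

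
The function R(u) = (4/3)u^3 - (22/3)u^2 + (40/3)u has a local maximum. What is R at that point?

650/81

Critical points: R'(u) = 4u^2 - (44/3)u + 40/3 vanishes at u = 5/3, 2.
Second-derivative test with R''(u) = 8u - 44/3: R''(5/3) = -4/3 < 0 ⇒ local maximum; R''(2) = 4/3 > 0 ⇒ local minimum.
So the local maximum value is R(5/3) = 650/81.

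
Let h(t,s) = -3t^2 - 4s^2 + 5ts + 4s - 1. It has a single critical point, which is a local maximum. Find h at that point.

∂h/∂t = -6t + 5s = 0 and ∂h/∂s = 5t - 8s + 4 = 0, so (t, s) = (20/23, 24/23).
The Hessian has h_{tt} = -6, h_{ss} = -8, h_{ts} = 5, giving D = 23 > 0 with h_{tt} < 0, so the point is a local maximum.
h(20/23, 24/23) = 25/23.

25/23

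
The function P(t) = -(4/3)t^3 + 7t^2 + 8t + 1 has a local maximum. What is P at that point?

179/3

Critical points: P'(t) = -4t^2 + 14t + 8 vanishes at t = -1/2, 4.
Since P''(t) = -8t + 14, we get P''(-1/2) = 18 > 0 ⇒ local minimum; P''(4) = -18 < 0 ⇒ local maximum.
So the local maximum value is P(4) = 179/3.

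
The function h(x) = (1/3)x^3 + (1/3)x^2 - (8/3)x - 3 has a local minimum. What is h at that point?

-419/81

h'(x) = x^2 + (2/3)x - 8/3 = 0 at x = -2, 4/3.
Since h''(x) = 2x + 2/3, we get h''(-2) = -10/3 < 0 ⇒ local maximum; h''(4/3) = 10/3 > 0 ⇒ local minimum.
So the local minimum value is h(4/3) = -419/81.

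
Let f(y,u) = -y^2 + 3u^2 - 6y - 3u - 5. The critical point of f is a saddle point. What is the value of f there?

∂f/∂y = -2y - 6 = 0 and ∂f/∂u = 6u - 3 = 0, so (y, u) = (-3, 1/2).
The Hessian has f_{yy} = -2, f_{uu} = 6, f_{yu} = 0, giving D = -12 < 0, so the point is a saddle point.
f(-3, 1/2) = 13/4.

13/4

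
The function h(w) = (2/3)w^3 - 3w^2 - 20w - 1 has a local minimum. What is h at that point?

-278/3

h'(w) = 2w^2 - 6w - 20. Setting h'(w) = 0 gives w ∈ {-2, 5}.
Second-derivative test with h''(w) = 4w - 6: h''(-2) = -14 < 0 ⇒ local maximum; h''(5) = 14 > 0 ⇒ local minimum.
So the local minimum value is h(5) = -278/3.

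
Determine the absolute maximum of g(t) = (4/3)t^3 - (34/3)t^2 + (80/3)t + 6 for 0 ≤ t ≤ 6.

g'(t) = 4t^2 - (68/3)t + 80/3, which vanishes at t = 5/3 and t = 4.
Evaluating at the critical points and endpoints: g(0) = 6, g(5/3) = 2036/81, g(4) = 50/3, g(6) = 46.
So the maximum is g(6) = 46.

46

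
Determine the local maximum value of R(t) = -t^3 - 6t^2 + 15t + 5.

R'(t) = -3t^2 - 12t + 15. Setting R'(t) = 0 gives t ∈ {-5, 1}.
R''(t) = -6t - 12. R''(-5) = 18 > 0 ⇒ local minimum; R''(1) = -18 < 0 ⇒ local maximum.
So the local maximum value is R(1) = 13.

13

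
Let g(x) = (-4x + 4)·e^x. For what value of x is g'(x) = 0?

0

Differentiating with the product rule gives g'(x) = (-4x)·e^x. Since e^x > 0, the only critical point is x = 0.
g''(0) has the same sign as -4 < 0, so this is a local maximum.
g(0) = (4)·e^(0) ≈ 4.0000.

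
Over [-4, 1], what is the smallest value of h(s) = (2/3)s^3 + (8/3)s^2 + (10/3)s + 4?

The derivative is 2s^2 + (16/3)s + 10/3, which vanishes at s = -5/3 and s = -1.
Compare values at every candidate in [-4, 1]: h(-4) = -28/3,  h(-5/3) = 224/81,  h(-1) = 8/3,  h(1) = 32/3.
So the minimum is h(-4) = -28/3.

-28/3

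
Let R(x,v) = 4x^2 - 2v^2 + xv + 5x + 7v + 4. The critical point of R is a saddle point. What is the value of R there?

81/11

∂R/∂x = 8x + v + 5 = 0 and ∂R/∂v = x - 4v + 7 = 0, so (x, v) = (-9/11, 17/11).
The Hessian has R_{xx} = 8, R_{vv} = -4, R_{xv} = 1, giving D = -33 < 0, so the point is a saddle point.
R(-9/11, 17/11) = 81/11.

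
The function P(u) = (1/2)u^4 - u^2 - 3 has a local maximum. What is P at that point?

-3

Critical points: P'(u) = 2u^3 - 2u vanishes at u = -1, 0, 1.
P''(u) = 6u^2 - 2. P''(-1) = 4 > 0 ⇒ local minimum; P''(0) = -2 < 0 ⇒ local maximum; P''(1) = 4 > 0 ⇒ local minimum.
Thus P has its local maximum at u = 0, with value -3.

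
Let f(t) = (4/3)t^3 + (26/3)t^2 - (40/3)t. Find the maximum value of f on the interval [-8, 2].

350/3

The derivative is 4t^2 + (52/3)t - 40/3, which vanishes at t = -5 and t = 2/3.
Candidates: f(-8) = -64/3,  f(-5) = 350/3,  f(2/3) = -376/81,  f(2) = 56/3.
The maximum over the interval is 350/3, attained at t = -5.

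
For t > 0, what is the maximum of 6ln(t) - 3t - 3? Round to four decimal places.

g'(t) = 6/t − 3 = 0 gives t = 2.
g''(t) = -6/t², which is negative for t > 0, so this is a local maximum.
g(2) = 6·ln(2) - 6 - 3 ≈ -4.8411.

-4.8411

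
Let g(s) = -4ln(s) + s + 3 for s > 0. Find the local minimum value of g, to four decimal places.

g'(s) = -4/s + 1 = 0 gives s = 4.
g''(s) = 4/s², which is positive for s > 0, so this is a local minimum.
g(4) = -4·ln(4) + 4 + 3 ≈ 1.4548.

1.4548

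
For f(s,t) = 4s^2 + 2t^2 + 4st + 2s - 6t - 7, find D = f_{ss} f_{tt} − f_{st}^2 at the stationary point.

16

∂f/∂s = 8s + 4t + 2 = 0 and ∂f/∂t = 4s + 4t - 6 = 0, so (s, t) = (-2, 7/2).
The Hessian has f_{ss} = 8, f_{tt} = 4, f_{st} = 4, giving D = 16 > 0 with f_{ss} > 0, so the point is a local minimum.
D = (8)·(4) − (4)^2 = 16.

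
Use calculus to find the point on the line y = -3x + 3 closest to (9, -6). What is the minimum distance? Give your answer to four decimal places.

5.6921

Minimize D(x)^2 = (x - 9)^2 + (-3x + 9)^2.
d/dx[D^2] = 2(x - 9) + 2·(-3)·(-3x + 9) = 0 ⇒ x = 18/5.
Then y = -39/5 and the distance is √(162/5) ≈ 5.6921.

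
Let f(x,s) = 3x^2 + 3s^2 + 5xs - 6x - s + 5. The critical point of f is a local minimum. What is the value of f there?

-26/11

∂f/∂x = 6x + 5s - 6 = 0 and ∂f/∂s = 5x + 6s - 1 = 0, so (x, s) = (31/11, -24/11).
The Hessian has f_{xx} = 6, f_{ss} = 6, f_{xs} = 5, giving D = 11 > 0 with f_{xx} > 0, so the point is a local minimum.
f(31/11, -24/11) = -26/11.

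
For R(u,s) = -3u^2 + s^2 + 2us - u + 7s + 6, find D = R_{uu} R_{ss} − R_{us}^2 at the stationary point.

-16

∂R/∂u = -6u + 2s - 1 = 0 and ∂R/∂s = 2u + 2s + 7 = 0, so (u, s) = (-1, -5/2).
The Hessian has R_{uu} = -6, R_{ss} = 2, R_{us} = 2, giving D = -16 < 0, so the point is a saddle point.
D = (-6)·(2) − (2)^2 = -16.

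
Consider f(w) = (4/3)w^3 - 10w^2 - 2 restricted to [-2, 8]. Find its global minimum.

-256/3

The derivative is 4w^2 - 20w, which vanishes at w = 0 and w = 5.
Candidates: f(-2) = -158/3; f(0) = -2; f(5) = -256/3; f(8) = 122/3.
Hence the absolute minimum is -256/3 at w = 5.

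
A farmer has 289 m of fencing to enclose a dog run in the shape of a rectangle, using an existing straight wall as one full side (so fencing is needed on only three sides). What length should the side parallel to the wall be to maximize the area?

289/2

Let the sides perpendicular to the wall have length x and the parallel side y, so 2x + y = 289 and the area is A = xy = x(289 − 2x).
A'(x) = 289 − 4x = 0 gives x = 289/4, and A''(x) = −4 < 0 confirms a maximum.
Then y = 289 − 2·289/4 = 289/2 and A = 83521/8.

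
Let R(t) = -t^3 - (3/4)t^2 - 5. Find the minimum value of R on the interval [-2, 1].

The derivative is -3t^2 - (3/2)t, which vanishes at t = -1/2 and t = 0.
Evaluating at the critical points and endpoints: R(-2) = 0; R(-1/2) = -81/16; R(0) = -5; R(1) = -27/4.
The minimum over the interval is -27/4, attained at t = 1.

-27/4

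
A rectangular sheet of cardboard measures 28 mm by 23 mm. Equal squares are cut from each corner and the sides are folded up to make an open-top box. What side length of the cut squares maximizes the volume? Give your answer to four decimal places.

4.1892

With cut size x, the volume is V(x) = x(28 − 2x)(23 − 2x) for 0 < x < 11.5.
V'(x) = 12x^2 − 204x + 644. Setting V'(x) = 0 gives x ≈ 4.1892 (the root in (0, 11.5)).
V''(x) = 24x − 204 is negative there, so this is the maximum; V ≈ 1201.8781.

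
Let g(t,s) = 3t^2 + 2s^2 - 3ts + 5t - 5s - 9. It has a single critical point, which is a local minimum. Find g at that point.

∂g/∂t = 6t - 3s + 5 = 0 and ∂g/∂s = -3t + 4s - 5 = 0, so (t, s) = (-1/3, 1).
The Hessian has g_{tt} = 6, g_{ss} = 4, g_{ts} = -3, giving D = 15 > 0 with g_{tt} > 0, so the point is a local minimum.
g(-1/3, 1) = -37/3.

-37/3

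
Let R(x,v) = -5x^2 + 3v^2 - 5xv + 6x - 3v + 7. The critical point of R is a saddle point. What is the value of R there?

568/85

∂R/∂x = -10x - 5v + 6 = 0 and ∂R/∂v = -5x + 6v - 3 = 0, so (x, v) = (21/85, 12/17).
The Hessian has R_{xx} = -10, R_{vv} = 6, R_{xv} = -5, giving D = -85 < 0, so the point is a saddle point.
R(21/85, 12/17) = 568/85.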